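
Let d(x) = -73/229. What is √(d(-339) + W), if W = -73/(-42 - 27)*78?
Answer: 3*√253379569/5267 ≈ 9.0666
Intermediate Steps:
W = 1898/23 (W = -73/(-69)*78 = -73*(-1/69)*78 = (73/69)*78 = 1898/23 ≈ 82.522)
d(x) = -73/229 (d(x) = -73*1/229 = -73/229)
√(d(-339) + W) = √(-73/229 + 1898/23) = √(432963/5267) = 3*√253379569/5267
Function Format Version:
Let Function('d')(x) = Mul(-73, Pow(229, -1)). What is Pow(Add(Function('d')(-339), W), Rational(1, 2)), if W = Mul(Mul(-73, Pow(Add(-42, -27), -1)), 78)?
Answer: Mul(Rational(3, 5267), Pow(253379569, Rational(1, 2))) ≈ 9.0666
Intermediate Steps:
W = Rational(1898, 23) (W = Mul(Mul(-73, Pow(-69, -1)), 78) = Mul(Mul(-73, Rational(-1, 69)), 78) = Mul(Rational(73, 69), 78) = Rational(1898, 23) ≈ 82.522)
Function('d')(x) = Rational(-73, 229) (Function('d')(x) = Mul(-73, Rational(1, 229)) = Rational(-73, 229))
Pow(Add(Function('d')(-339), W), Rational(1, 2)) = Pow(Add(Rational(-73, 229), Rational(1898, 23)), Rational(1, 2)) = Pow(Rational(432963, 5267), Rational(1, 2)) = Mul(Rational(3, 5267), Pow(253379569, Rational(1, 2)))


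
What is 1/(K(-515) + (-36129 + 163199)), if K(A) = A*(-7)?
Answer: 1/130675 ≈ 7.6526e-6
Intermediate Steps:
K(A) = -7*A
1/(K(-515) + (-36129 + 163199)) = 1/(-7*(-515) + (-36129 + 163199)) = 1/(3605 + 127070) = 1/130675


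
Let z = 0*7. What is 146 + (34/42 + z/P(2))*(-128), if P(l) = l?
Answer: 890/21 ≈ 42.381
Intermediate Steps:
z = 0
146 + (34/42 + z/P(2))*(-128) = 146 + (34/42 + 0/2)*(-128) = 146 + (34*(1/42) + 0*(½))*(-128) = 146 + (17/21 + 0)*(-128) = 146 + (17/21)*(-128) = 146 - 2176/21 = 890/21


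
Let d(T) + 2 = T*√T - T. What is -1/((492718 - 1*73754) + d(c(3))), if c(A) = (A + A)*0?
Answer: -1/418962 ≈ -2.3869e-6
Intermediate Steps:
c(A) = 0 (c(A) = (2*A)*0 = 0)
d(T) = -2 + T^(3/2) - T (d(T) = -2 + (T*√T - T) = -2 + (T^(3/2) - T) = -2 + T^(3/2) - T)
-1/((492718 - 1*73754) + d(c(3))) = -1/((492718 - 1*73754) + (-2 + 0^(3/2) - 1*0)) = -1/((492718 - 73754) + (-2 + 0 + 0)) = -1/(418964 - 2) = -1/418962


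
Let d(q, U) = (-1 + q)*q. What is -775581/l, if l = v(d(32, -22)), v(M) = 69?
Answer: -258527/23 ≈ -11240.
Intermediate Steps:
d(q, U) = q*(-1 + q)
l = 69
-775581/l = -775581/69 = -775581*1/69 = -258527/23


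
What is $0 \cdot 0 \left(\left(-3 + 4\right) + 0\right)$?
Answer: $0$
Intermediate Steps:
$0 \cdot 0 \left(\left(-3 + 4\right) + 0\right) = 0 \left(1 + 0\right) = 0 \cdot 1 = 0$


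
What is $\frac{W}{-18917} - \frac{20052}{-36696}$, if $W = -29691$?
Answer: $\frac{122405385}{57848186} \approx 2.116$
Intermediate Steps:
$\frac{W}{-18917} - \frac{20052}{-36696} = - \frac{29691}{-18917} - \frac{20052}{-36696} = \left(-29691\right) \left(- \frac{1}{18917}\right) - - \frac{1671}{3058} = \frac{29691}{18917} + \frac{1671}{3058} = \frac{122405385}{57848186}$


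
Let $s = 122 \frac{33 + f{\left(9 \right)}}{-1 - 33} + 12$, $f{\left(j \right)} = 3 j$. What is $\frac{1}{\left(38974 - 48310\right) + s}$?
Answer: $- \frac{17}{162168} \approx -0.00010483$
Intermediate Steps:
$s = - \frac{3456}{17}$ ($s = 122 \frac{33 + 3 \cdot 9}{-1 - 33} + 12 = 122 \frac{33 + 27}{-34} + 12 = 122 \cdot 60 \left(- \frac{1}{34}\right) + 12 = 122 \left(- \frac{30}{17}\right) + 12 = - \frac{3660}{17} + 12 = - \frac{3456}{17} \approx -203.29$)
$\frac{1}{\left(38974 - 48310\right) + s} = \frac{1}{\left(38974 - 48310\right) - \frac{3456}{17}} = \frac{1}{-9336 - \frac{3456}{17}} = \frac{1}{- \frac{162168}{17}} = - \frac{17}{162168}$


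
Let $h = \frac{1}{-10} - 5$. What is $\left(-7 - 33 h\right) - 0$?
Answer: $\frac{1613}{10} \approx 161.3$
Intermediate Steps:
$h = - \frac{51}{10}$ ($h = - \frac{1}{10} - 5 = - \frac{51}{10} \approx -5.1$)
$\left(-7 - 33 h\right) - 0 = \left(-7 - - \frac{1683}{10}\right) - 0 = \left(-7 + \frac{1683}{10}\right) + 0 = \frac{1613}{10} + 0 = \frac{1613}{10}$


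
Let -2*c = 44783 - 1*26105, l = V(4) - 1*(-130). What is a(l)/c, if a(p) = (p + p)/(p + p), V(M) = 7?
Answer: -1/9339 ≈ -0.00010708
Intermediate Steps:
l = 137 (l = 7 - 1*(-130) = 7 + 130 = 137)
c = -9339 (c = -(44783 - 1*26105)/2 = -(44783 - 26105)/2 = -½*18678 = -9339)
a(p) = 1 (a(p) = (2*p)/((2*p)) = (2*p)*(1/(2*p)) = 1)
a(l)/c = 1/(-9339) = 1*(-1/9339) = -1/9339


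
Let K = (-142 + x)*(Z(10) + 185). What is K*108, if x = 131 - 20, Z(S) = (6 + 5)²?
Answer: -1024488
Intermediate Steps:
Z(S) = 121 (Z(S) = 11² = 121)
x = 111
K = -9486 (K = (-142 + 111)*(121 + 185) = -31*306 = -9486)
K*108 = -9486*108 = -1024488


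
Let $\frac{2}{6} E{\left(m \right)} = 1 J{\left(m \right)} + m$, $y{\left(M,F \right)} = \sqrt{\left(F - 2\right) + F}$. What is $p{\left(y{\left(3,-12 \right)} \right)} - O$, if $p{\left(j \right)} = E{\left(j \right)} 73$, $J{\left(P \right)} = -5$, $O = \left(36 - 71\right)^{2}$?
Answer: $-2320 + 219 i \sqrt{26} \approx -2320.0 + 1116.7 i$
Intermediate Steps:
$O = 1225$ ($O = \left(-35\right)^{2} = 1225$)
$y{\left(M,F \right)} = \sqrt{-2 + 2 F}$ ($y{\left(M,F \right)} = \sqrt{\left(F - 2\right) + F} = \sqrt{\left(-2 + F\right) + F} = \sqrt{-2 + 2 F}$)
$E{\left(m \right)} = -15 + 3 m$ ($E{\left(m \right)} = 3 \left(1 \left(-5\right) + m\right) = 3 \left(-5 + m\right) = -15 + 3 m$)
$p{\left(j \right)} = -1095 + 219 j$ ($p{\left(j \right)} = \left(-15 + 3 j\right) 73 = -1095 + 219 j$)
$p{\left(y{\left(3,-12 \right)} \right)} - O = \left(-1095 + 219 \sqrt{-2 + 2 \left(-12\right)}\right) - 1225 = \left(-1095 + 219 \sqrt{-2 - 24}\right) - 1225 = \left(-1095 + 219 \sqrt{-26}\right) - 1225 = \left(-1095 + 219 i \sqrt{26}\right) - 1225 = -2320 + 219 i \sqrt{26}$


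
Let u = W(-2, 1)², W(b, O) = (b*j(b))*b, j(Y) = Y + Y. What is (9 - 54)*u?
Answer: -11520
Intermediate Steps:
j(Y) = 2*Y
W(b, O) = 2*b³ (W(b, O) = (b*(2*b))*b = (2*b²)*b = 2*b³)
u = 256 (u = (2*(-2)³)² = (2*(-8))² = (-16)² = 256)
(9 - 54)*u = (9 - 54)*256 = -45*256 = -11520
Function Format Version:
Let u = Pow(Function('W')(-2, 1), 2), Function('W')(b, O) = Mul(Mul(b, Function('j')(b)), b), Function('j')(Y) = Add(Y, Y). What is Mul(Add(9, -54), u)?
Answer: -11520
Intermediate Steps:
Function('j')(Y) = Mul(2, Y)
Function('W')(b, O) = Mul(2, Pow(b, 3)) (Function('W')(b, O) = Mul(Mul(b, Mul(2, b)), b) = Mul(Mul(2, Pow(b, 2)), b) = Mul(2, Pow(b, 3)))
u = 256 (u = Pow(Mul(2, Pow(-2, 3)), 2) = Pow(Mul(2, -8), 2) = Pow(-16, 2) = 256)
Mul(Add(9, -54), u) = Mul(Add(9, -54), 256) = Mul(-45, 256) = -11520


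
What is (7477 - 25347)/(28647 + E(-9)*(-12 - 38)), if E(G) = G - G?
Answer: -17870/28647 ≈ -0.62380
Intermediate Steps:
E(G) = 0
(7477 - 25347)/(28647 + E(-9)*(-12 - 38)) = (7477 - 25347)/(28647 + 0*(-12 - 38)) = -17870/(28647 + 0*(-50)) = -17870/(28647 + 0) = -17870/28647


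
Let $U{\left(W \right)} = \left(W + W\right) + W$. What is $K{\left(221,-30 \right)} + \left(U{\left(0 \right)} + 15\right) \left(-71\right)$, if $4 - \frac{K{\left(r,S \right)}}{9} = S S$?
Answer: $-9129$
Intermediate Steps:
$U{\left(W \right)} = 3 W$ ($U{\left(W \right)} = 2 W + W = 3 W$)
$K{\left(r,S \right)} = 36 - 9 S^{2}$ ($K{\left(r,S \right)} = 36 - 9 S S = 36 - 9 S^{2}$)
$K{\left(221,-30 \right)} + \left(U{\left(0 \right)} + 15\right) \left(-71\right) = \left(36 - 9 \left(-30\right)^{2}\right) + \left(3 \cdot 0 + 15\right) \left(-71\right) = \left(36 - 8100\right) + \left(0 + 15\right) \left(-71\right) = \left(36 - 8100\right) + 15 \left(-71\right) = -8064 - 1065 = -9129$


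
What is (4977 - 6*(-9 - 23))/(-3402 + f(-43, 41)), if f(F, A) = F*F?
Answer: -5169/1553 ≈ -3.3284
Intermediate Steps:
f(F, A) = F**2
(4977 - 6*(-9 - 23))/(-3402 + f(-43, 41)) = (4977 - 6*(-9 - 23))/(-3402 + (-43)**2) = (4977 - 6*(-32))/(-3402 + 1849) = (4977 + 192)/(-1553) = 5169*(-1/1553) = -5169/1553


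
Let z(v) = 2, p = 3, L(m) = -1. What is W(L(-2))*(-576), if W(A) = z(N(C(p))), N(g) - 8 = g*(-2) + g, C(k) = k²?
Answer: -1152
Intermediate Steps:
N(g) = 8 - g (N(g) = 8 + (g*(-2) + g) = 8 + (-2*g + g) = 8 - g)
W(A) = 2
W(L(-2))*(-576) = 2*(-576) = -1152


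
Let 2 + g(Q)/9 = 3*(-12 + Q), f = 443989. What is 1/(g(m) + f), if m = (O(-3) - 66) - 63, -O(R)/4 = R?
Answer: 1/440488 ≈ 2.2702e-6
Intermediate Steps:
O(R) = -4*R
m = -117 (m = (-4*(-3) - 66) - 63 = (12 - 66) - 63 = -54 - 63 = -117)
g(Q) = -342 + 27*Q (g(Q) = -18 + 9*(3*(-12 + Q)) = -18 + 9*(-36 + 3*Q) = -18 + (-324 + 27*Q) = -342 + 27*Q)
1/(g(m) + f) = 1/((-342 + 27*(-117)) + 443989) = 1/((-342 - 3159) + 443989) = 1/(-3501 + 443989) = 1/440488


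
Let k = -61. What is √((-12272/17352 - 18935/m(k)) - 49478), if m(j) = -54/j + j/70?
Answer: I*√2583603727724986/42657 ≈ 1191.6*I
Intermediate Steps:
m(j) = -54/j + j/70 (m(j) = -54/j + j*(1/70) = -54/j + j/70)
√((-12272/17352 - 18935/m(k)) - 49478) = √((-12272/17352 - 18935/(-54/(-61) + (1/70)*(-61))) - 49478) = √((-12272*1/17352 - 18935/(-54*(-1/61) - 61/70)) - 49478) = √((-1534/2169 - 18935/(54/61 - 61/70)) - 49478) = √((-1534/2169 - 18935/59/4270) - 49478) = √((-1534/2169 - 18935*4270/59) - 49478) = √((-1534/2169 - 80852450/59) - 49478) = √(-175369054556/127971 - 49478) = √(-181700803694/127971) = I*√2583603727724986/42657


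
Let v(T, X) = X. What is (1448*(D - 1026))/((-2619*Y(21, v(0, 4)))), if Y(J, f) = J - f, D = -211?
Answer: 1791176/44523 ≈ 40.230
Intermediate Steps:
(1448*(D - 1026))/((-2619*Y(21, v(0, 4)))) = (1448*(-211 - 1026))/((-2619*(21 - 1*4))) = (1448*(-1237))/((-2619*(21 - 4))) = -1791176/((-2619*17)) = -1791176/(-44523) = -1791176*(-1/44523) = 1791176/44523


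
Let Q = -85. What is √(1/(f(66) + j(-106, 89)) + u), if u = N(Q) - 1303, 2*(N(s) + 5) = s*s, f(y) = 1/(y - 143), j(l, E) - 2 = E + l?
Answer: 5*√106557/34 ≈ 48.005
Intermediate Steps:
j(l, E) = 2 + E + l (j(l, E) = 2 + (E + l) = 2 + E + l)
f(y) = 1/(-143 + y)
N(s) = -5 + s²/2 (N(s) = -5 + (s*s)/2 = -5 + s²/2)
u = 4609/2 (u = (-5 + (½)*(-85)²) - 1303 = (-5 + (½)*7225) - 1303 = (-5 + 7225/2) - 1303 = 7215/2 - 1303 = 4609/2 ≈ 2304.5)
√(1/(f(66) + j(-106, 89)) + u) = √(1/(1/(-143 + 66) + (2 + 89 - 106)) + 4609/2) = √(1/(1/(-77) - 15) + 4609/2) = √(1/(-1/77 - 15) + 4609/2) = √(1/(-1156/77) + 4609/2) = √(-77/1156 + 4609/2) = √(2663925/1156) = 5*√106557/34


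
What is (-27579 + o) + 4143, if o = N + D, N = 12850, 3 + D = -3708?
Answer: -14297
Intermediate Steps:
D = -3711 (D = -3 - 3708 = -3711)
o = 9139 (o = 12850 - 3711 = 9139)
(-27579 + o) + 4143 = (-27579 + 9139) + 4143 = -18440 + 4143 = -14297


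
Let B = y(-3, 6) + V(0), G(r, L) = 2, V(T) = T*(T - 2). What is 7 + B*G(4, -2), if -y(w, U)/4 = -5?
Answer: 47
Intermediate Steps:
V(T) = T*(-2 + T)
y(w, U) = 20 (y(w, U) = -4*(-5) = 20)
B = 20 (B = 20 + 0*(-2 + 0) = 20 + 0*(-2) = 20 + 0 = 20)
7 + B*G(4, -2) = 7 + 20*2 = 7 + 40 = 47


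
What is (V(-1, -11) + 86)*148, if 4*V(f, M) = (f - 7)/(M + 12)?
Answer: 12432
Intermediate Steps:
V(f, M) = (-7 + f)/(4*(12 + M)) (V(f, M) = ((f - 7)/(M + 12))/4 = ((-7 + f)/(12 + M))/4 = (-7 + f)/(4*(12 + M)))
(V(-1, -11) + 86)*148 = ((-7 - 1)/(4*(12 - 11)) + 86)*148 = ((¼)*(-8)/1 + 86)*148 = ((¼)*1*(-8) + 86)*148 = (-2 + 86)*148 = 84*148 = 12432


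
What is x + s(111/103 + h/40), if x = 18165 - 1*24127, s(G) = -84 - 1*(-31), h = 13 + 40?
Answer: -6015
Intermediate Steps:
h = 53
s(G) = -53 (s(G) = -84 + 31 = -53)
x = -5962 (x = 18165 - 24127 = -5962)
x + s(111/103 + h/40) = -5962 - 53 = -6015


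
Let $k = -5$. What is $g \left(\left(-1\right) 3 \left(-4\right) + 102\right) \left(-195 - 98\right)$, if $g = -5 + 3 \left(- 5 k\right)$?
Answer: $-2338140$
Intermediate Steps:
$g = 70$ ($g = -5 + 3 \left(\left(-5\right) \left(-5\right)\right) = -5 + 3 \cdot 25 = -5 + 75 = 70$)
$g \left(\left(-1\right) 3 \left(-4\right) + 102\right) \left(-195 - 98\right) = 70 \left(\left(-1\right) 3 \left(-4\right) + 102\right) \left(-195 - 98\right) = 70 \left(\left(-3\right) \left(-4\right) + 102\right) \left(-293\right) = 70 \left(12 + 102\right) \left(-293\right) = 70 \cdot 114 \left(-293\right) = 70 \left(-33402\right) = -2338140$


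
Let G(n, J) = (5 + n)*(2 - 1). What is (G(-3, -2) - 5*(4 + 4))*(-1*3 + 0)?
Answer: 114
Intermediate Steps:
G(n, J) = 5 + n (G(n, J) = (5 + n)*1 = 5 + n)
(G(-3, -2) - 5*(4 + 4))*(-1*3 + 0) = ((5 - 3) - 5*(4 + 4))*(-1*3 + 0) = (2 - 5*8)*(-3 + 0) = (2 - 40)*(-3) = -38*(-3) = 114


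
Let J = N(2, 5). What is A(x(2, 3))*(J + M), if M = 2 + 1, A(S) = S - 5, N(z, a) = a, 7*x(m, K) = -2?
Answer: -296/7 ≈ -42.286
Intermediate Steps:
x(m, K) = -2/7 (x(m, K) = (⅐)*(-2) = -2/7)
A(S) = -5 + S
M = 3
J = 5
A(x(2, 3))*(J + M) = (-5 - 2/7)*(5 + 3) = -37/7*8 = -296/7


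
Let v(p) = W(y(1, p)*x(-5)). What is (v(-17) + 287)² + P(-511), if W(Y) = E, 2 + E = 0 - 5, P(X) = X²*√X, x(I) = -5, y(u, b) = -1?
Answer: 78400 + 261121*I*√511 ≈ 78400.0 + 5.9027e+6*I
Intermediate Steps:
P(X) = X^(5/2)
E = -7 (E = -2 + (0 - 5) = -2 - 5 = -7)
W(Y) = -7
v(p) = -7
(v(-17) + 287)² + P(-511) = (-7 + 287)² + (-511)^(5/2) = 280² + 261121*I*√511 = 78400 + 261121*I*√511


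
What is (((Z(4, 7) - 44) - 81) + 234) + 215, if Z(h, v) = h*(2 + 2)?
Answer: 340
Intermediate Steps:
Z(h, v) = 4*h (Z(h, v) = h*4 = 4*h)
(((Z(4, 7) - 44) - 81) + 234) + 215 = (((4*4 - 44) - 81) + 234) + 215 = (((16 - 44) - 81) + 234) + 215 = ((-28 - 81) + 234) + 215 = (-109 + 234) + 215 = 125 + 215 = 340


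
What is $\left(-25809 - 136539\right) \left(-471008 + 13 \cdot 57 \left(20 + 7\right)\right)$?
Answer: $73219110348$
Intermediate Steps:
$\left(-25809 - 136539\right) \left(-471008 + 13 \cdot 57 \left(20 + 7\right)\right) = - 162348 \left(-471008 + 741 \cdot 27\right) = - 162348 \left(-471008 + 20007\right) = \left(-162348\right) \left(-451001\right) = 73219110348$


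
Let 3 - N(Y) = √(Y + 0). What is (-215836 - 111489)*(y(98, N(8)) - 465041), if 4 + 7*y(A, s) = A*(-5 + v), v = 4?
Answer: 1065570204425/7 ≈ 1.5222e+11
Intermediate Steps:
N(Y) = 3 - √Y (N(Y) = 3 - √(Y + 0) = 3 - √Y)
y(A, s) = -4/7 - A/7 (y(A, s) = -4/7 + (A*(-5 + 4))/7 = -4/7 + (A*(-1))/7 = -4/7 + (-A)/7 = -4/7 - A/7)
(-215836 - 111489)*(y(98, N(8)) - 465041) = (-215836 - 111489)*((-4/7 - ⅐*98) - 465041) = -327325*((-4/7 - 14) - 465041) = -327325*(-102/7 - 465041) = -327325*(-3255389/7) = 1065570204425/7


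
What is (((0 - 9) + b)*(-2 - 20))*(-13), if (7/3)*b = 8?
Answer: -11154/7 ≈ -1593.4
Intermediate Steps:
b = 24/7 (b = (3/7)*8 = 24/7 ≈ 3.4286)
(((0 - 9) + b)*(-2 - 20))*(-13) = (((0 - 9) + 24/7)*(-2 - 20))*(-13) = ((-9 + 24/7)*(-22))*(-13) = -39/7*(-22)*(-13) = (858/7)*(-13) = -11154/7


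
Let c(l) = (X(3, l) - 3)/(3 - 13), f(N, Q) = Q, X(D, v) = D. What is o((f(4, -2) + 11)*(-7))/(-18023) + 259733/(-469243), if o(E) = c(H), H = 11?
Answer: -259733/469243 ≈ -0.55351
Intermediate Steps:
c(l) = 0 (c(l) = (3 - 3)/(3 - 13) = 0/(-10) = 0*(-⅒) = 0)
o(E) = 0
o((f(4, -2) + 11)*(-7))/(-18023) + 259733/(-469243) = 0/(-18023) + 259733/(-469243) = 0*(-1/18023) + 259733*(-1/469243) = 0 - 259733/469243 = -259733/469243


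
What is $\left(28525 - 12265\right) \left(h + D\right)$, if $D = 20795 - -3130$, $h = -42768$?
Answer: $-306387180$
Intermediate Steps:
$D = 23925$ ($D = 20795 + 3130 = 23925$)
$\left(28525 - 12265\right) \left(h + D\right) = \left(28525 - 12265\right) \left(-42768 + 23925\right) = 16260 \left(-18843\right) = -306387180$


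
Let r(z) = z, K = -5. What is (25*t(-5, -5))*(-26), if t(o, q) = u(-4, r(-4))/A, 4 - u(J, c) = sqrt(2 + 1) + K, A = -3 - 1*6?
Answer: 650 - 650*sqrt(3)/9 ≈ 524.91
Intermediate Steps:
A = -9 (A = -3 - 6 = -9)
u(J, c) = 9 - sqrt(3) (u(J, c) = 4 - (sqrt(2 + 1) - 5) = 4 - (sqrt(3) - 5) = 4 - (-5 + sqrt(3)) = 4 + (5 - sqrt(3)) = 9 - sqrt(3))
t(o, q) = -1 + sqrt(3)/9 (t(o, q) = (9 - sqrt(3))/(-9) = (9 - sqrt(3))*(-1/9) = -1 + sqrt(3)/9)
(25*t(-5, -5))*(-26) = (25*(-1 + sqrt(3)/9))*(-26) = (-25 + 25*sqrt(3)/9)*(-26) = 650 - 650*sqrt(3)/9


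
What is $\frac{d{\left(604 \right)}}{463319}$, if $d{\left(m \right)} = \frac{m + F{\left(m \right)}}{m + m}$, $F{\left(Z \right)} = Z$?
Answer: $\frac{1}{463319} \approx 2.1583 \cdot 10^{-6}$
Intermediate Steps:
$d{\left(m \right)} = 1$ ($d{\left(m \right)} = \frac{m + m}{m + m} = \frac{2 m}{2 m} = 2 m \frac{1}{2 m} = 1$)
$\frac{d{\left(604 \right)}}{463319} = 1 \cdot \frac{1}{463319} = \frac{1}{463319}$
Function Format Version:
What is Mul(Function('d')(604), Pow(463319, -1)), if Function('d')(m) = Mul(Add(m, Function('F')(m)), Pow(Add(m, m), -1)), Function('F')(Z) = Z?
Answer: Rational(1, 463319) ≈ 2.1583e-6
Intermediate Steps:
Function('d')(m) = 1 (Function('d')(m) = Mul(Add(m, m), Pow(Add(m, m), -1)) = Mul(Mul(2, m), Pow(Mul(2, m), -1)) = Mul(Mul(2, m), Mul(Rational(1, 2), Pow(m, -1))) = 1)
Mul(Function('d')(604), Pow(463319, -1)) = Mul(1, Pow(463319, -1)) = Mul(1, Rational(1, 463319)) = Rational(1, 463319)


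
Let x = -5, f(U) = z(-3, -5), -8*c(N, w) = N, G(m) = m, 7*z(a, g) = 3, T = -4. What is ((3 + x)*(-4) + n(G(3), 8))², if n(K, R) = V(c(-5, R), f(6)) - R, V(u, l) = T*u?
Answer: 25/4 ≈ 6.2500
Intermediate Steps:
z(a, g) = 3/7 (z(a, g) = (⅐)*3 = 3/7)
c(N, w) = -N/8
f(U) = 3/7
V(u, l) = -4*u
n(K, R) = -5/2 - R (n(K, R) = -(-1)*(-5)/2 - R = -4*5/8 - R = -5/2 - R)
((3 + x)*(-4) + n(G(3), 8))² = ((3 - 5)*(-4) + (-5/2 - 1*8))² = (-2*(-4) + (-5/2 - 8))² = (8 - 21/2)² = (-5/2)² = 25/4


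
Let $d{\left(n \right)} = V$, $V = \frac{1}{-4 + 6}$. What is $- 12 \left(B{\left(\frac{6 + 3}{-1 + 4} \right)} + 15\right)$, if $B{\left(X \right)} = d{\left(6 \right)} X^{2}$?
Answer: $-234$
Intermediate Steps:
$V = \frac{1}{2} \approx 0.5$
$d{\left(n \right)} = \frac{1}{2}$
$B{\left(X \right)} = \frac{X^{2}}{2}$
$- 12 \left(B{\left(\frac{6 + 3}{-1 + 4} \right)} + 15\right) = - 12 \left(\frac{\left(\frac{6 + 3}{-1 + 4}\right)^{2}}{2} + 15\right) = - 12 \left(\frac{\left(\frac{9}{3}\right)^{2}}{2} + 15\right) = - 12 \left(\frac{\left(9 \cdot \frac{1}{3}\right)^{2}}{2} + 15\right) = - 12 \left(\frac{3^{2}}{2} + 15\right) = - 12 \left(\frac{1}{2} \cdot 9 + 15\right) = - 12 \left(\frac{9}{2} + 15\right) = \left(-12\right) \frac{39}{2} = -234$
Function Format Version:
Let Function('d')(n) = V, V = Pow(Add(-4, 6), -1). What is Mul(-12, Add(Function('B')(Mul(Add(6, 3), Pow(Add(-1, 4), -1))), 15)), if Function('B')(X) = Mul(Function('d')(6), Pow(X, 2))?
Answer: -234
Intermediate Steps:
V = Rational(1, 2) (V = Pow(2, -1) = Rational(1, 2) ≈ 0.50000)
Function('d')(n) = Rational(1, 2)
Function('B')(X) = Mul(Rational(1, 2), Pow(X, 2))
Mul(-12, Add(Function('B')(Mul(Add(6, 3), Pow(Add(-1, 4), -1))), 15)) = Mul(-12, Add(Mul(Rational(1, 2), Pow(Mul(Add(6, 3), Pow(Add(-1, 4), -1)), 2)), 15)) = Mul(-12, Add(Mul(Rational(1, 2), Pow(Mul(9, Pow(3, -1)), 2)), 15)) = Mul(-12, Add(Mul(Rational(1, 2), Pow(Mul(9, Rational(1, 3)), 2)), 15)) = Mul(-12, Add(Mul(Rational(1, 2), Pow(3, 2)), 15)) = Mul(-12, Add(Mul(Rational(1, 2), 9), 15)) = Mul(-12, Add(Rational(9, 2), 15)) = Mul(-12, Rational(39, 2)) = -234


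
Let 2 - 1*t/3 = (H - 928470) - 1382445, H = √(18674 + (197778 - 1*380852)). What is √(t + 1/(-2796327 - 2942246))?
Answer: √(228303948915384212506 - 1975873204579740*I*√411)/5738573 ≈ 2633.0 - 0.23099*I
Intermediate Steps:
H = 20*I*√411 (H = √(18674 + (197778 - 380852)) = √(18674 - 183074) = √(-164400) = 20*I*√411 ≈ 405.46*I)
t = 6932751 - 60*I*√411 (t = 6 - 3*((20*I*√411 - 928470) - 1382445) = 6 - 3*((-928470 + 20*I*√411) - 1382445) = 6 - 3*(-2310915 + 20*I*√411) = 6 + (6932745 - 60*I*√411) = 6932751 - 60*I*√411 ≈ 6.9328e+6 - 1216.4*I)
√(t + 1/(-2796327 - 2942246)) = √((6932751 - 60*I*√411) + 1/(-2796327 - 2942246)) = √((6932751 - 60*I*√411) + 1/(-5738573)) = √((6932751 - 60*I*√411) - 1/5738573) = √(39784097704322/5738573 - 60*I*√411)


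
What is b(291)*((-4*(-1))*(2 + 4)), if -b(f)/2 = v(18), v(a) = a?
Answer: -864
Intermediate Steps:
b(f) = -36 (b(f) = -2*18 = -36)
b(291)*((-4*(-1))*(2 + 4)) = -36*(-4*(-1))*(2 + 4) = -144*6 = -36*24 = -864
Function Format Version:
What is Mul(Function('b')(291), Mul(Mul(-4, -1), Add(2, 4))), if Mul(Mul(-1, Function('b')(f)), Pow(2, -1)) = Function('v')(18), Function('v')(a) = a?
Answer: -864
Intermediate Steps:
Function('b')(f) = -36 (Function('b')(f) = Mul(-2, 18) = -36)
Mul(Function('b')(291), Mul(Mul(-4, -1), Add(2, 4))) = Mul(-36, Mul(Mul(-4, -1), Add(2, 4))) = Mul(-36, Mul(4, 6)) = Mul(-36, 24) = -864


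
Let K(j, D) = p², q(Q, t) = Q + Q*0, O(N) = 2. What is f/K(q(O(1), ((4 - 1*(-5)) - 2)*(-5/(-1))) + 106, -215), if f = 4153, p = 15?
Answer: 4153/225 ≈ 18.458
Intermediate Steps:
q(Q, t) = Q (q(Q, t) = Q + 0 = Q)
K(j, D) = 225 (K(j, D) = 15² = 225)
f/K(q(O(1), ((4 - 1*(-5)) - 2)*(-5/(-1))) + 106, -215) = 4153/225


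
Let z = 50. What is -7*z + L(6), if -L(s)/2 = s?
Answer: -362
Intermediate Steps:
L(s) = -2*s
-7*z + L(6) = -7*50 - 2*6 = -350 - 12 = -362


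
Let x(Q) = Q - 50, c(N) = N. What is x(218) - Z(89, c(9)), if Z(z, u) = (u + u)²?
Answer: -156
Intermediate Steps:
x(Q) = -50 + Q
Z(z, u) = 4*u² (Z(z, u) = (2*u)² = 4*u²)
x(218) - Z(89, c(9)) = (-50 + 218) - 4*9² = 168 - 4*81 = 168 - 1*324 = 168 - 324 = -156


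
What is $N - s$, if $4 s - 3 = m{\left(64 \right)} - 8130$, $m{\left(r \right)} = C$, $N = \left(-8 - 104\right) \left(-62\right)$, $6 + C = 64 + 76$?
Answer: $\frac{35769}{4} \approx 8942.3$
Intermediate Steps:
$C = 134$ ($C = -6 + \left(64 + 76\right) = -6 + 140 = 134$)
$N = 6944$ ($N = \left(-112\right) \left(-62\right) = 6944$)
$m{\left(r \right)} = 134$
$s = - \frac{7993}{4}$ ($s = \frac{3}{4} + \frac{134 - 8130}{4} = \frac{3}{4} + \frac{1}{4} \left(-7996\right) = \frac{3}{4} - 1999 = - \frac{7993}{4} \approx -1998.3$)
$N - s = 6944 - - \frac{7993}{4} = 6944 + \frac{7993}{4} = \frac{35769}{4}$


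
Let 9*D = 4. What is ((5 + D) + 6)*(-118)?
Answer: -12154/9 ≈ -1350.4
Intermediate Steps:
D = 4/9 (D = (1/9)*4 = 4/9 ≈ 0.44444)
((5 + D) + 6)*(-118) = ((5 + 4/9) + 6)*(-118) = (49/9 + 6)*(-118) = (103/9)*(-118) = -12154/9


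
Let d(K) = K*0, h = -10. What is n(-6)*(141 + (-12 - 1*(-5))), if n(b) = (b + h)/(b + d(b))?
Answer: 1072/3 ≈ 357.33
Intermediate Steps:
d(K) = 0
n(b) = (-10 + b)/b (n(b) = (b - 10)/(b + 0) = (-10 + b)/b)
n(-6)*(141 + (-12 - 1*(-5))) = ((-10 - 6)/(-6))*(141 + (-12 - 1*(-5))) = (-⅙*(-16))*(141 + (-12 + 5)) = 8*(141 - 7)/3 = (8/3)*134 = 1072/3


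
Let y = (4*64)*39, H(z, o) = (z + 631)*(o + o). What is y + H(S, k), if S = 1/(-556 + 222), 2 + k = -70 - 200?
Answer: -55657488/167 ≈ -3.3328e+5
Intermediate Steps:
k = -272 (k = -2 + (-70 - 200) = -2 - 270 = -272)
S = -1/334 (S = 1/(-334) = -1/334 ≈ -0.0029940)
H(z, o) = 2*o*(631 + z) (H(z, o) = (631 + z)*(2*o) = 2*o*(631 + z))
y = 9984 (y = 256*39 = 9984)
y + H(S, k) = 9984 + 2*(-272)*(631 - 1/334) = 9984 + 2*(-272)*(210753/334) = 9984 - 57324816/167 = -55657488/167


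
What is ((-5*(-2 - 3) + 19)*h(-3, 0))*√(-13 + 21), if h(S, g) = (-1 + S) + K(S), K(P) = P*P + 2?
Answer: 616*√2 ≈ 871.16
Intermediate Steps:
K(P) = 2 + P² (K(P) = P² + 2 = 2 + P²)
h(S, g) = 1 + S + S² (h(S, g) = (-1 + S) + (2 + S²) = 1 + S + S²)
((-5*(-2 - 3) + 19)*h(-3, 0))*√(-13 + 21) = ((-5*(-2 - 3) + 19)*(1 - 3 + (-3)²))*√(-13 + 21) = ((-5*(-5) + 19)*(1 - 3 + 9))*√8 = ((25 + 19)*7)*(2*√2) = (44*7)*(2*√2) = 308*(2*√2) = 616*√2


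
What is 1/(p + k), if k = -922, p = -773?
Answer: -1/1695 ≈ -0.00058997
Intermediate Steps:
1/(p + k) = 1/(-773 - 922) = 1/(-1695) = -1/1695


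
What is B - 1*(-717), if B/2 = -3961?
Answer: -7205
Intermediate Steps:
B = -7922 (B = 2*(-3961) = -7922)
B - 1*(-717) = -7922 - 1*(-717) = -7922 + 717 = -7205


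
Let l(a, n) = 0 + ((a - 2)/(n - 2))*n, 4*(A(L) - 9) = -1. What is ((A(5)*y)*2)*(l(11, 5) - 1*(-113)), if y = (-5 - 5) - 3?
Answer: -29120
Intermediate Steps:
A(L) = 35/4 (A(L) = 9 + (1/4)*(-1) = 9 - 1/4 = 35/4)
y = -13 (y = -10 - 3 = -13)
l(a, n) = n*(-2 + a)/(-2 + n) (l(a, n) = 0 + ((-2 + a)/(-2 + n))*n = 0 + n*(-2 + a)/(-2 + n) = n*(-2 + a)/(-2 + n))
((A(5)*y)*2)*(l(11, 5) - 1*(-113)) = (((35/4)*(-13))*2)*(5*(-2 + 11)/(-2 + 5) - 1*(-113)) = (-455/4*2)*(5*9/3 + 113) = -455*(5*(1/3)*9 + 113)/2 = -455*(15 + 113)/2 = -455/2*128 = -29120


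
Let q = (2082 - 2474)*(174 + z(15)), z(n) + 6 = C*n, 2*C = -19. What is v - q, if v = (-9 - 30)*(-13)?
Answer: 10503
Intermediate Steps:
C = -19/2 (C = (½)*(-19) = -19/2 ≈ -9.5000)
z(n) = -6 - 19*n/2
q = -9996 (q = (2082 - 2474)*(174 + (-6 - 19/2*15)) = -392*(174 + (-6 - 285/2)) = -392*(174 - 297/2) = -392*51/2 = -9996)
v = 507 (v = -39*(-13) = 507)
v - q = 507 - 1*(-9996) = 507 + 9996 = 10503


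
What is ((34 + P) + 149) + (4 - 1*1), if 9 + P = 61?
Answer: 238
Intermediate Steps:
P = 52 (P = -9 + 61 = 52)
((34 + P) + 149) + (4 - 1*1) = ((34 + 52) + 149) + (4 - 1*1) = (86 + 149) + (4 - 1) = 235 + 3 = 238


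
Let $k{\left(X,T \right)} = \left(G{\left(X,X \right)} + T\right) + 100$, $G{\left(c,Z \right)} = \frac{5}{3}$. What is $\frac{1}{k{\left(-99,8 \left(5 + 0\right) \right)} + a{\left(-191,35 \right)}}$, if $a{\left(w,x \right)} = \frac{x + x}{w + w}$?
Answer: $\frac{573}{81070} \approx 0.007068$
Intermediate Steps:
$a{\left(w,x \right)} = \frac{x}{w}$ ($a{\left(w,x \right)} = \frac{2 x}{2 w} = 2 x \frac{1}{2 w} = \frac{x}{w}$)
$G{\left(c,Z \right)} = \frac{5}{3}$ ($G{\left(c,Z \right)} = 5 \cdot \frac{1}{3} = \frac{5}{3}$)
$k{\left(X,T \right)} = \frac{305}{3} + T$ ($k{\left(X,T \right)} = \left(\frac{5}{3} + T\right) + 100 = \frac{305}{3} + T$)
$\frac{1}{k{\left(-99,8 \left(5 + 0\right) \right)} + a{\left(-191,35 \right)}} = \frac{1}{\left(\frac{305}{3} + 8 \left(5 + 0\right)\right) + \frac{35}{-191}} = \frac{1}{\left(\frac{305}{3} + 8 \cdot 5\right) + 35 \left(- \frac{1}{191}\right)} = \frac{1}{\left(\frac{305}{3} + 40\right) - \frac{35}{191}} = \frac{1}{\frac{425}{3} - \frac{35}{191}} = \frac{1}{\frac{81070}{573}} = \frac{573}{81070}$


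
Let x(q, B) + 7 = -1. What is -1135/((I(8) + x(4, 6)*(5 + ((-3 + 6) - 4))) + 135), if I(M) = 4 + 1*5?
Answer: -1135/112 ≈ -10.134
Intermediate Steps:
x(q, B) = -8 (x(q, B) = -7 - 1 = -8)
I(M) = 9 (I(M) = 4 + 5 = 9)
-1135/((I(8) + x(4, 6)*(5 + ((-3 + 6) - 4))) + 135) = -1135/((9 - 8*(5 + ((-3 + 6) - 4))) + 135) = -1135/((9 - 8*(5 + (3 - 4))) + 135) = -1135/((9 - 8*(5 - 1)) + 135) = -1135/((9 - 8*4) + 135) = -1135/((9 - 32) + 135) = -1135/(-23 + 135) = -1135/112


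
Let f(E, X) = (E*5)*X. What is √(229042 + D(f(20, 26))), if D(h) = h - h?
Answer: √229042 ≈ 478.58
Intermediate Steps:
f(E, X) = 5*E*X (f(E, X) = (5*E)*X = 5*E*X)
D(h) = 0
√(229042 + D(f(20, 26))) = √(229042 + 0) = √229042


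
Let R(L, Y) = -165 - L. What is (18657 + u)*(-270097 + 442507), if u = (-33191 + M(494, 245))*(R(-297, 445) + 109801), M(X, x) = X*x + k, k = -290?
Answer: 1659367436906340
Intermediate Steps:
M(X, x) = -290 + X*x (M(X, x) = X*x - 290 = -290 + X*x)
u = 9624524217 (u = (-33191 + (-290 + 494*245))*((-165 - 1*(-297)) + 109801) = (-33191 + (-290 + 121030))*((-165 + 297) + 109801) = (-33191 + 120740)*(132 + 109801) = 87549*109933 = 9624524217)
(18657 + u)*(-270097 + 442507) = (18657 + 9624524217)*(-270097 + 442507) = 9624542874*172410 = 1659367436906340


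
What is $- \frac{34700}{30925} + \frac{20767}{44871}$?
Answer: $- \frac{36592169}{55505427} \approx -0.65925$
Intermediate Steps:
$- \frac{34700}{30925} + \frac{20767}{44871} = \left(-34700\right) \frac{1}{30925} + 20767 \cdot \frac{1}{44871} = - \frac{1388}{1237} + \frac{20767}{44871} = - \frac{36592169}{55505427}$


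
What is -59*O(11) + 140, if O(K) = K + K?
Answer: -1158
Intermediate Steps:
O(K) = 2*K
-59*O(11) + 140 = -118*11 + 140 = -59*22 + 140 = -1298 + 140 = -1158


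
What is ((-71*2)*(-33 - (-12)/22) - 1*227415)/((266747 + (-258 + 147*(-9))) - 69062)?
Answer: -816957/719048 ≈ -1.1362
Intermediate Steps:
((-71*2)*(-33 - (-12)/22) - 1*227415)/((266747 + (-258 + 147*(-9))) - 69062) = (-142*(-33 - (-12)/22) - 227415)/((266747 + (-258 - 1323)) - 69062) = (-142*(-33 - 1*(-6/11)) - 227415)/((266747 - 1581) - 69062) = (-142*(-33 + 6/11) - 227415)/(265166 - 69062) = (-142*(-357/11) - 227415)/196104 = (50694/11 - 227415)*(1/196104) = -2450871/11*1/196104 = -816957/719048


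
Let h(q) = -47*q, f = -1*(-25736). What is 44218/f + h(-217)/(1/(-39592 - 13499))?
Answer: -6967701680503/12868 ≈ -5.4147e+8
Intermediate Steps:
f = 25736
44218/f + h(-217)/(1/(-39592 - 13499)) = 44218/25736 + (-47*(-217))/(1/(-39592 - 13499)) = 44218*(1/25736) + 10199/(1/(-53091)) = 22109/12868 + 10199/(-1/53091) = 22109/12868 + 10199*(-53091) = 22109/12868 - 541475109 = -6967701680503/12868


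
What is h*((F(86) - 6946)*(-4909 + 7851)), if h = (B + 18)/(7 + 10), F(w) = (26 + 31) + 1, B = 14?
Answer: -648463872/17 ≈ -3.8145e+7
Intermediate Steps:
F(w) = 58 (F(w) = 57 + 1 = 58)
h = 32/17 (h = (14 + 18)/(7 + 10) = 32/17 ≈ 1.8824)
h*((F(86) - 6946)*(-4909 + 7851)) = 32*((58 - 6946)*(-4909 + 7851))/17 = 32*(-6888*2942)/17 = (32/17)*(-20264496) = -648463872/17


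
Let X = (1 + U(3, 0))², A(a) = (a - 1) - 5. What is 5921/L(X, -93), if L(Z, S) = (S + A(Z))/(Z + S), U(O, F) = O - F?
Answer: 455917/83 ≈ 5493.0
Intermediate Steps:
A(a) = -6 + a (A(a) = (-1 + a) - 5 = -6 + a)
X = 16 (X = (1 + (3 - 1*0))² = (1 + (3 + 0))² = (1 + 3)² = 4² = 16)
L(Z, S) = (-6 + S + Z)/(S + Z) (L(Z, S) = (S + (-6 + Z))/(Z + S) = (-6 + S + Z)/(S + Z))
5921/L(X, -93) = 5921/(((-6 - 93 + 16)/(-93 + 16))) = 5921/((-83/(-77))) = 5921/((-1/77*(-83))) = 5921/(83/77) = 5921*(77/83) = 455917/83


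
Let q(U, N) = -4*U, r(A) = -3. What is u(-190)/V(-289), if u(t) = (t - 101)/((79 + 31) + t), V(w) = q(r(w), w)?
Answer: 97/320 ≈ 0.30312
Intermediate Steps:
V(w) = 12 (V(w) = -4*(-3) = 12)
u(t) = (-101 + t)/(110 + t)
u(-190)/V(-289) = ((-101 - 190)/(110 - 190))/12 = (-291/(-80))*(1/12) = -1/80*(-291)*(1/12) = (291/80)*(1/12) = 97/320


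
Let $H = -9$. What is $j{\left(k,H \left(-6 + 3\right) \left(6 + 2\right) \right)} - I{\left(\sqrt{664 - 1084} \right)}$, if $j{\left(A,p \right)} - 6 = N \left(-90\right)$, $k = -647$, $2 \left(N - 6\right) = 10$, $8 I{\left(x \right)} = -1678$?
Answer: $- \frac{3097}{4} \approx -774.25$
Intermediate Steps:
$I{\left(x \right)} = - \frac{839}{4}$ ($I{\left(x \right)} = \frac{1}{8} \left(-1678\right) = - \frac{839}{4}$)
$N = 11$ ($N = 6 + \frac{1}{2} \cdot 10 = 6 + 5 = 11$)
$j{\left(A,p \right)} = -984$ ($j{\left(A,p \right)} = 6 + 11 \left(-90\right) = 6 - 990 = -984$)
$j{\left(k,H \left(-6 + 3\right) \left(6 + 2\right) \right)} - I{\left(\sqrt{664 - 1084} \right)} = -984 - - \frac{839}{4} = -984 + \frac{839}{4} = - \frac{3097}{4}$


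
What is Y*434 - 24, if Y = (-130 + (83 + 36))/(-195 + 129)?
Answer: 145/3 ≈ 48.333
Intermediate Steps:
Y = ⅙ (Y = (-130 + 119)/(-66) = -11*(-1/66) = ⅙ ≈ 0.16667)
Y*434 - 24 = (⅙)*434 - 24 = 217/3 - 24 = 145/3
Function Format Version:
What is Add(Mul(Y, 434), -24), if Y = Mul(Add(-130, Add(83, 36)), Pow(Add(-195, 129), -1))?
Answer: Rational(145, 3) ≈ 48.333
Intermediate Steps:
Y = Rational(1, 6) (Y = Mul(Add(-130, 119), Pow(-66, -1)) = Mul(-11, Rational(-1, 66)) = Rational(1, 6) ≈ 0.16667)
Add(Mul(Y, 434), -24) = Add(Mul(Rational(1, 6), 434), -24) = Add(Rational(217, 3), -24) = Rational(145, 3)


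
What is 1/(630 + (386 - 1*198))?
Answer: 1/818 ≈ 0.0012225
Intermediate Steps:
1/(630 + (386 - 1*198)) = 1/(630 + (386 - 198)) = 1/(630 + 188) = 1/818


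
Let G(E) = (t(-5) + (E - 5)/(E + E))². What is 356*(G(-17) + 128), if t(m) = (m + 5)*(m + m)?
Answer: 13212228/289 ≈ 45717.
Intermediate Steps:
t(m) = 2*m*(5 + m) (t(m) = (5 + m)*(2*m) = 2*m*(5 + m))
G(E) = (-5 + E)²/(4*E²) (G(E) = (2*(-5)*(5 - 5) + (E - 5)/(E + E))² = (2*(-5)*0 + (-5 + E)/((2*E)))² = (0 + (-5 + E)*(1/(2*E)))² = (0 + (-5 + E)/(2*E))² = ((-5 + E)/(2*E))² = (-5 + E)²/(4*E²))
356*(G(-17) + 128) = 356*((¼)*(5 - 1*(-17))²/(-17)² + 128) = 356*((¼)*(1/289)*(5 + 17)² + 128) = 356*((¼)*(1/289)*22² + 128) = 356*((¼)*(1/289)*484 + 128) = 356*(121/289 + 128) = 356*(37113/289) = 13212228/289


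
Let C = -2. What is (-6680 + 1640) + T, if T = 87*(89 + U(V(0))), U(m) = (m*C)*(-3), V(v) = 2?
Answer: 3747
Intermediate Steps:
U(m) = 6*m (U(m) = (m*(-2))*(-3) = -2*m*(-3) = 6*m)
T = 8787 (T = 87*(89 + 6*2) = 87*(89 + 12) = 87*101 = 8787)
(-6680 + 1640) + T = (-6680 + 1640) + 8787 = -5040 + 8787 = 3747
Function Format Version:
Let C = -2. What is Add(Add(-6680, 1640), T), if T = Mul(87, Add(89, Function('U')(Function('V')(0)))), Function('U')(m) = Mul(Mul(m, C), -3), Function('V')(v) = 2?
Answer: 3747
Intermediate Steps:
Function('U')(m) = Mul(6, m) (Function('U')(m) = Mul(Mul(m, -2), -3) = Mul(Mul(-2, m), -3) = Mul(6, m))
T = 8787 (T = Mul(87, Add(89, Mul(6, 2))) = Mul(87, Add(89, 12)) = Mul(87, 101) = 8787)
Add(Add(-6680, 1640), T) = Add(Add(-6680, 1640), 8787) = Add(-5040, 8787) = 3747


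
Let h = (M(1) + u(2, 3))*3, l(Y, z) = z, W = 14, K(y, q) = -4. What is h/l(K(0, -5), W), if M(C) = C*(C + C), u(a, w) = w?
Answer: 15/14 ≈ 1.0714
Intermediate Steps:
M(C) = 2*C**2 (M(C) = C*(2*C) = 2*C**2)
h = 15 (h = (2*1**2 + 3)*3 = (2*1 + 3)*3 = (2 + 3)*3 = 5*3 = 15)
h/l(K(0, -5), W) = 15/14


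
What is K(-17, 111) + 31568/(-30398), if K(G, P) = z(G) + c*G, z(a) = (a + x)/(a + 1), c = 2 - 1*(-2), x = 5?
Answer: -4151667/60796 ≈ -68.288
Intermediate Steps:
c = 4 (c = 2 + 2 = 4)
z(a) = (5 + a)/(1 + a) (z(a) = (a + 5)/(a + 1) = (5 + a)/(1 + a))
K(G, P) = 4*G + (5 + G)/(1 + G) (K(G, P) = (5 + G)/(1 + G) + 4*G = 4*G + (5 + G)/(1 + G))
K(-17, 111) + 31568/(-30398) = (5 - 17 + 4*(-17)*(1 - 17))/(1 - 17) + 31568/(-30398) = (5 - 17 + 4*(-17)*(-16))/(-16) + 31568*(-1/30398) = -(5 - 17 + 1088)/16 - 15784/15199 = -1/16*1076 - 15784/15199 = -269/4 - 15784/15199 = -4151667/60796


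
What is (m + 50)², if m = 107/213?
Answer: 115713049/45369 ≈ 2550.5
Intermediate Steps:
m = 107/213 (m = 107*(1/213) = 107/213 ≈ 0.50235)
(m + 50)² = (107/213 + 50)² = (10757/213)² = 115713049/45369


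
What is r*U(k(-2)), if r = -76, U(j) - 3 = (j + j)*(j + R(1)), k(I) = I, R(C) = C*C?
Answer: -532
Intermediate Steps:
R(C) = C**2
U(j) = 3 + 2*j*(1 + j) (U(j) = 3 + (j + j)*(j + 1**2) = 3 + (2*j)*(j + 1) = 3 + (2*j)*(1 + j) = 3 + 2*j*(1 + j))
r*U(k(-2)) = -76*(3 + 2*(-2) + 2*(-2)**2) = -76*(3 - 4 + 2*4) = -76*(3 - 4 + 8) = -76*7 = -532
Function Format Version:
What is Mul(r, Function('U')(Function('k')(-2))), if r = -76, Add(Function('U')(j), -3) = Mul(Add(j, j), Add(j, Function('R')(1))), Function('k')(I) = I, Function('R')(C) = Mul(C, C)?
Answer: -532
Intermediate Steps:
Function('R')(C) = Pow(C, 2)
Function('U')(j) = Add(3, Mul(2, j, Add(1, j))) (Function('U')(j) = Add(3, Mul(Add(j, j), Add(j, Pow(1, 2)))) = Add(3, Mul(Mul(2, j), Add(j, 1))) = Add(3, Mul(Mul(2, j), Add(1, j))) = Add(3, Mul(2, j, Add(1, j))))
Mul(r, Function('U')(Function('k')(-2))) = Mul(-76, Add(3, Mul(2, -2), Mul(2, Pow(-2, 2)))) = Mul(-76, Add(3, -4, Mul(2, 4))) = Mul(-76, Add(3, -4, 8)) = Mul(-76, 7) = -532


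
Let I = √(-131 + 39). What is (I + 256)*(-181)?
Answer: -46336 - 362*I*√23 ≈ -46336.0 - 1736.1*I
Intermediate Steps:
I = 2*I*√23 (I = √(-92) = 2*I*√23 ≈ 9.5917*I)
(I + 256)*(-181) = (2*I*√23 + 256)*(-181) = (256 + 2*I*√23)*(-181) = -46336 - 362*I*√23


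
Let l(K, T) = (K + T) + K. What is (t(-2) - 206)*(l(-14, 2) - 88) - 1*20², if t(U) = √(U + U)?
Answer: 23084 - 228*I ≈ 23084.0 - 228.0*I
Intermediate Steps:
l(K, T) = T + 2*K
t(U) = √2*√U (t(U) = √(2*U) = √2*√U)
(t(-2) - 206)*(l(-14, 2) - 88) - 1*20² = (√2*√(-2) - 206)*((2 + 2*(-14)) - 88) - 1*20² = (√2*(I*√2) - 206)*((2 - 28) - 88) - 1*400 = (2*I - 206)*(-26 - 88) - 400 = (-206 + 2*I)*(-114) - 400 = (23484 - 228*I) - 400 = 23084 - 228*I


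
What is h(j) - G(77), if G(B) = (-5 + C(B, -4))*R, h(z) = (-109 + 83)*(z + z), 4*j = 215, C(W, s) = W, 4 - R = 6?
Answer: -2651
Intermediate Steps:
R = -2 (R = 4 - 1*6 = 4 - 6 = -2)
j = 215/4 (j = (1/4)*215 = 215/4 ≈ 53.750)
h(z) = -52*z
G(B) = 10 - 2*B (G(B) = (-5 + B)*(-2) = 10 - 2*B)
h(j) - G(77) = -52*215/4 - (10 - 2*77) = -2795 - (10 - 154) = -2795 - 1*(-144) = -2795 + 144 = -2651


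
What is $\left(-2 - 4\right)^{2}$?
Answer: $36$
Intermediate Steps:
$\left(-2 - 4\right)^{2} = \left(-6\right)^{2} = 36$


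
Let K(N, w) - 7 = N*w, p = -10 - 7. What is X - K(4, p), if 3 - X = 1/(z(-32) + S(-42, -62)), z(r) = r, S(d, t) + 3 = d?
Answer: 4929/77 ≈ 64.013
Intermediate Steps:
S(d, t) = -3 + d
p = -17
K(N, w) = 7 + N*w
X = 232/77 (X = 3 - 1/(-32 + (-3 - 42)) = 3 - 1/(-32 - 45) = 3 - 1/(-77) = 3 - 1*(-1/77) = 3 + 1/77 = 232/77 ≈ 3.0130)
X - K(4, p) = 232/77 - (7 + 4*(-17)) = 232/77 - (7 - 68) = 232/77 - 1*(-61) = 232/77 + 61 = 4929/77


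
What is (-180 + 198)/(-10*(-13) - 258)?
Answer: -9/64 ≈ -0.14063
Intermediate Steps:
(-180 + 198)/(-10*(-13) - 258) = 18/(130 - 258) = 18/(-128) = 18*(-1/128) = -9/64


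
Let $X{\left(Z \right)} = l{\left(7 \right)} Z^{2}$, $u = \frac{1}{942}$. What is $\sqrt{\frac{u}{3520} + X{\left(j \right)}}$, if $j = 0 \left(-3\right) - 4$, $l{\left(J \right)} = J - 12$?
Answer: $\frac{i \sqrt{13743493580190}}{414480} \approx 8.9443 i$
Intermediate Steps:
$u = \frac{1}{942} \approx 0.0010616$
$l{\left(J \right)} = -12 + J$ ($l{\left(J \right)} = J - 12 = -12 + J$)
$j = -4$ ($j = 0 - 4 = -4$)
$X{\left(Z \right)} = - 5 Z^{2}$ ($X{\left(Z \right)} = \left(-12 + 7\right) Z^{2} = - 5 Z^{2}$)
$\sqrt{\frac{u}{3520} + X{\left(j \right)}} = \sqrt{\frac{1}{942 \cdot 3520} - 5 \left(-4\right)^{2}} = \sqrt{\frac{1}{942} \cdot \frac{1}{3520} - 80} = \sqrt{\frac{1}{3315840} - 80} = \sqrt{- \frac{265267199}{3315840}} = \frac{i \sqrt{13743493580190}}{414480}$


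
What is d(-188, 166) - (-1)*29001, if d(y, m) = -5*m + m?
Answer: 28337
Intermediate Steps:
d(y, m) = -4*m
d(-188, 166) - (-1)*29001 = -4*166 - (-1)*29001 = -664 - 1*(-29001) = -664 + 29001 = 28337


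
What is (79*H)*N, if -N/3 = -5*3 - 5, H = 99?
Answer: 469260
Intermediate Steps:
N = 60 (N = -3*(-5*3 - 5) = -3*(-15 - 5) = -3*(-20) = 60)
(79*H)*N = (79*99)*60 = 7821*60 = 469260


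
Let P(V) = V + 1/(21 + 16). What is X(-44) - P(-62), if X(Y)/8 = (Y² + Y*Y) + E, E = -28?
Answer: 1140117/37 ≈ 30814.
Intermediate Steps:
P(V) = 1/37 + V (P(V) = V + 1/37 = 1/37 + V)
X(Y) = -224 + 16*Y² (X(Y) = 8*((Y² + Y*Y) - 28) = 8*((Y² + Y²) - 28) = 8*(2*Y² - 28) = 8*(-28 + 2*Y²) = -224 + 16*Y²)
X(-44) - P(-62) = (-224 + 16*(-44)²) - (1/37 - 62) = (-224 + 16*1936) - 1*(-2293/37) = (-224 + 30976) + 2293/37 = 30752 + 2293/37 = 1140117/37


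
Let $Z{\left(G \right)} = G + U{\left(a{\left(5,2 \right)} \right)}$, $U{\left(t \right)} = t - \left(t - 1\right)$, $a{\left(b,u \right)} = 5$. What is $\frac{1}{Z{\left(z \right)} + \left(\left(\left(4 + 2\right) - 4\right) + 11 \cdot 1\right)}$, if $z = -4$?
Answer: $\frac{1}{10} \approx 0.1$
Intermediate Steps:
$U{\left(t \right)} = 1$ ($U{\left(t \right)} = t - \left(-1 + t\right) = 1$)
$Z{\left(G \right)} = 1 + G$ ($Z{\left(G \right)} = G + 1 = 1 + G$)
$\frac{1}{Z{\left(z \right)} + \left(\left(\left(4 + 2\right) - 4\right) + 11 \cdot 1\right)} = \frac{1}{\left(1 - 4\right) + \left(\left(\left(4 + 2\right) - 4\right) + 11 \cdot 1\right)} = \frac{1}{-3 + \left(\left(6 - 4\right) + 11\right)} = \frac{1}{-3 + \left(2 + 11\right)} = \frac{1}{-3 + 13} = \frac{1}{10}$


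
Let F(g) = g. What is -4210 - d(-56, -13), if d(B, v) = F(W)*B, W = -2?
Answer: -4322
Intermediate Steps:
d(B, v) = -2*B
-4210 - d(-56, -13) = -4210 - (-2)*(-56) = -4210 - 1*112 = -4210 - 112 = -4322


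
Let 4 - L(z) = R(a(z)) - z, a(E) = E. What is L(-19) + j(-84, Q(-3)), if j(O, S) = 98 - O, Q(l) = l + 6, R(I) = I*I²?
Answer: 7026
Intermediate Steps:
R(I) = I³
L(z) = 4 + z - z³ (L(z) = 4 - (z³ - z) = 4 + (z - z³) = 4 + z - z³)
Q(l) = 6 + l
L(-19) + j(-84, Q(-3)) = (4 - 19 - 1*(-19)³) + (98 - 1*(-84)) = (4 - 19 - 1*(-6859)) + (98 + 84) = (4 - 19 + 6859) + 182 = 6844 + 182 = 7026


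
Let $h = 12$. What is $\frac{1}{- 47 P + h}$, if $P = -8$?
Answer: $\frac{1}{388} \approx 0.0025773$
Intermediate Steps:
$\frac{1}{- 47 P + h} = \frac{1}{\left(-47\right) \left(-8\right) + 12} = \frac{1}{376 + 12} = \frac{1}{388}$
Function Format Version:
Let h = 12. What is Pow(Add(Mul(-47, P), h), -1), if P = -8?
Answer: Rational(1, 388) ≈ 0.0025773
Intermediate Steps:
Pow(Add(Mul(-47, P), h), -1) = Pow(Add(Mul(-47, -8), 12), -1) = Pow(Add(376, 12), -1) = Pow(388, -1) = Rational(1, 388)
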